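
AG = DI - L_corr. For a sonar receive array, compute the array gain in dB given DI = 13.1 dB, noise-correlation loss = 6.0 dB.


AG = DI - L_corr = 13.1 - 6.0 = 7.1

7.1 dB


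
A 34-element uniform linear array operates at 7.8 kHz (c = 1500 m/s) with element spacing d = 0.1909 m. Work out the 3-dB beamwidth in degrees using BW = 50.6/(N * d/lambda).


1.5 deg


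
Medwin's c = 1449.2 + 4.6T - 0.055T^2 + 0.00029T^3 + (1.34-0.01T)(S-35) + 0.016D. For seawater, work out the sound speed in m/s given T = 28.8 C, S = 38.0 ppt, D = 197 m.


1549.3 m/s


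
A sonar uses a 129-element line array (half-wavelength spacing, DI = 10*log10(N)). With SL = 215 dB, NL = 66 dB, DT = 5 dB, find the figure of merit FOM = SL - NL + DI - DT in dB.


Step 1: DI = 10*log10(129) = 21.11 dB
Step 2: FOM = SL - NL + DI - DT = 215 - 66 + 21.11 - 5 = 165.11

165.11 dB


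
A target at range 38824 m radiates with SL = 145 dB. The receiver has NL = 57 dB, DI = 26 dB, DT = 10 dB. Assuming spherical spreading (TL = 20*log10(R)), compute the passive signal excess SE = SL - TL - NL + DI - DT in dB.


Step 1: TL = 20*log10(38824) = 91.78 dB
Step 2: SE = 145 - 91.78 - 57 + 26 - 10 = 12.22

12.22 dB


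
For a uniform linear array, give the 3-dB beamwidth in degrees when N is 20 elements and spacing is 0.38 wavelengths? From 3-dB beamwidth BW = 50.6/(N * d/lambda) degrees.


BW = 50.6 / (20 * 0.38) = 50.6 / 7.6 = 6.66

6.66 deg


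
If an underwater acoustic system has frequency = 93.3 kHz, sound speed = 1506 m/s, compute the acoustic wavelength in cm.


lambda = c/f = 1506 / 93300 = 0.0161 m = 1.61 cm

1.61 cm


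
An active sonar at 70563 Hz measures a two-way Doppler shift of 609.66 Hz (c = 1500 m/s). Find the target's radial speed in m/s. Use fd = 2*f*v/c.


From fd = 2*f*v/c, v = c*fd/(2*f) = 1500 * 609.66 / (2*70563) = 6.48

6.48 m/s


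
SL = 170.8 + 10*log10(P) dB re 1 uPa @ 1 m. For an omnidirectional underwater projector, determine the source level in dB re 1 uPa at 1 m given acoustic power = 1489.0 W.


SL = 170.8 + 10*log10(1489.0) = 170.8 + 31.73 = 202.53

202.53 dB


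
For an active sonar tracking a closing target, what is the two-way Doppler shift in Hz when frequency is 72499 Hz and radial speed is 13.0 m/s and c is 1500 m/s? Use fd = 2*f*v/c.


1256.65 Hz


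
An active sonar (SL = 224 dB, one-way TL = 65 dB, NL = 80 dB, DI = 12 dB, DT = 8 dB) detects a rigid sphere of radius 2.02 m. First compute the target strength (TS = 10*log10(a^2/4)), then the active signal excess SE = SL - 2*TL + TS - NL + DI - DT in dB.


Step 1: TS = 10*log10(2.02^2/4) = 0.09 dB
Step 2: SE = SL - 2*TL + TS - NL + DI - DT = 224 - 2*65 + (0.09) - 80 + 12 - 8 = 18.09

18.09 dB


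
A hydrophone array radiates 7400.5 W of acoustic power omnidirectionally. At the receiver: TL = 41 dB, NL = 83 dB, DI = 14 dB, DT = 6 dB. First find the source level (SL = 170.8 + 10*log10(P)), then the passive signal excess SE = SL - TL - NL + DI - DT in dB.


Step 1: SL = 170.8 + 10*log10(7400.5) = 209.49 dB
Step 2: SE = SL - TL - NL + DI - DT = 209.49 - 41 - 83 + 14 - 6 = 93.49

93.49 dB


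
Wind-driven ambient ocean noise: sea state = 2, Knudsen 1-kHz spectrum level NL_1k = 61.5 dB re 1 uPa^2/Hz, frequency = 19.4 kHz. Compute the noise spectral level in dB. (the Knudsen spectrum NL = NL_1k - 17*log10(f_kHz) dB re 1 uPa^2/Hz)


NL = NL_1k - 17*log10(f_kHz) = 61.5 - 17*log10(19.4) = 61.5 - (21.89) = 39.61

39.61 dB


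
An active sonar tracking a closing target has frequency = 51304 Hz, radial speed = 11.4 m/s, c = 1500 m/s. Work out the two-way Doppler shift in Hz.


fd = 2*f*v/c = 2 * 51304 * 11.4 / 1500 = 779.82

779.82 Hz


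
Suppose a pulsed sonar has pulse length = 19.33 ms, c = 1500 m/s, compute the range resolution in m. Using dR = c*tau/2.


14.4975 m


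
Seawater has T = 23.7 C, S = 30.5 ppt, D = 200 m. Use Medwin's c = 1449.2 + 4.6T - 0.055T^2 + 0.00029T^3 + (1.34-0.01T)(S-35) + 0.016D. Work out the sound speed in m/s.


c = 1449.2 + 4.6*23.7 - 0.055*23.7^2 + 0.00029*23.7^3 + (1.34 - 0.01*23.7)*(30.5 - 35) + 0.016*200 = 1529.42

1529.42 m/s


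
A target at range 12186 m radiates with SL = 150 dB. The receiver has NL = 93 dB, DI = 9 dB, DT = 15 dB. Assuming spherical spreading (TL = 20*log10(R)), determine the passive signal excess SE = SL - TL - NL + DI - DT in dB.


-30.72 dB


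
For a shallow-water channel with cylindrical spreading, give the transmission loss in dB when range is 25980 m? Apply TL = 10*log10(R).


TL = 10*log10(25980) = 44.15

44.15 dB


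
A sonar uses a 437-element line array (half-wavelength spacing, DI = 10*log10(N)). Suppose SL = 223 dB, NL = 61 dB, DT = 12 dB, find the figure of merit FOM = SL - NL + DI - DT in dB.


Step 1: DI = 10*log10(437) = 26.4 dB
Step 2: FOM = SL - NL + DI - DT = 223 - 61 + 26.4 - 12 = 176.4

176.4 dB


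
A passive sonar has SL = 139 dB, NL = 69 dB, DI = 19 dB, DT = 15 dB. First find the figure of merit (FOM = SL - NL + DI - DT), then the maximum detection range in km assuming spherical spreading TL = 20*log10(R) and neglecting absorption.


Step 1: FOM = SL - NL + DI - DT = 139 - 69 + 19 - 15 = 74 dB
Step 2: at max range FOM = TL = 20*log10(R), so R = 10^(74/20) = 5011.87 m = 5.01 km

5.01 km


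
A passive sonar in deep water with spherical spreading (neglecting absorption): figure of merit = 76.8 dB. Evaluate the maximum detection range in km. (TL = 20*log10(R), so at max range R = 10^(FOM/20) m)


6.92 km


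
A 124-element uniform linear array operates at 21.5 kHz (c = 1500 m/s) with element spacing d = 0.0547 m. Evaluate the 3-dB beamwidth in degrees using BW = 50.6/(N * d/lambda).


Step 1: lambda = 1500/21500 = 0.06977 m
Step 2: d/lambda = 0.0547/0.06977 = 0.784
Step 3: BW = 50.6/(N * d/lambda) = 50.6/(124 * 0.784) = 0.52

0.52 deg


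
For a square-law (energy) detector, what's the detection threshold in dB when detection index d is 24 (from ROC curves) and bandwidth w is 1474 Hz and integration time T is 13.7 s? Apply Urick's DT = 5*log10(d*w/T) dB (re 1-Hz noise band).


DT = 5*log10(d*w/T) = 5*log10(24 * 1474 / 13.7) = 5*log10(2582.19) = 17.06

17.06 dB


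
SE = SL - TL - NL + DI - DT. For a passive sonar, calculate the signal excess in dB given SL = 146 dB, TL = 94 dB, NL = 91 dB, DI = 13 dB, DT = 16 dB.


-42 dB


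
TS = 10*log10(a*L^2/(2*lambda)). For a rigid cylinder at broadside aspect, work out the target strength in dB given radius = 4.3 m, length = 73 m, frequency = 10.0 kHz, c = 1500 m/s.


48.83 dB


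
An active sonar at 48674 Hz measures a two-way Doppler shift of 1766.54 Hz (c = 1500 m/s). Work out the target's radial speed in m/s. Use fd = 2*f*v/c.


27.22 m/s


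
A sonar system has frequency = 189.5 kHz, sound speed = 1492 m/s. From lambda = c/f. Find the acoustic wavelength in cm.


lambda = c/f = 1492 / 189500 = 0.0079 m = 0.79 cm

0.79 cm


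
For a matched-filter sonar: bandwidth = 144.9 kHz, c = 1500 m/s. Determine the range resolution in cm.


0.52 cm


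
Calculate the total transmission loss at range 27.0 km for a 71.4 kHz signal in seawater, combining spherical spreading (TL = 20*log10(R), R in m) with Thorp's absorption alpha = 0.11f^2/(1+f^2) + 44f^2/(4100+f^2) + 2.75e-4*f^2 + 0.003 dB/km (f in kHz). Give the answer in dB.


Step 1 (Thorp): alpha = 0.11*5097.96/(1+5097.96) + 44*5097.96/(4100+5097.96) + 2.75e-4*5097.96 + 0.003 = 25.9019 dB/km
Step 2: TL_spread = 20*log10(27000) = 88.63 dB
Step 3: TL_abs = alpha*R = 25.9019 * 27.0 = 699.35 dB
Step 4: TL_total = 88.63 + 699.35 = 787.98

787.98 dB


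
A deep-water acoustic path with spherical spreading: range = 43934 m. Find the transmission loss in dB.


TL = 20*log10(43934) = 92.86

92.86 dB


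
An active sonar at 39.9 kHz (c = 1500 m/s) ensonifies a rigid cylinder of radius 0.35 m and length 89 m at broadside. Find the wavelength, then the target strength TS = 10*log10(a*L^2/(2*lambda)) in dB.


Step 1: lambda = c/f = 1500/39900 = 0.03759 m
Step 2: TS = 10*log10(a*L^2/(2*lambda)) = 10*log10(0.35*89^2/(2*0.03759)) = 45.67

45.67 dB


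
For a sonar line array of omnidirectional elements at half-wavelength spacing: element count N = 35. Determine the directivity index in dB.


DI = 10*log10(35) = 15.44

15.44 dB


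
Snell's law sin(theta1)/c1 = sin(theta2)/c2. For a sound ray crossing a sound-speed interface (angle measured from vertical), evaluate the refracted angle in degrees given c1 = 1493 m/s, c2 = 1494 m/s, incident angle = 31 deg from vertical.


sin(theta2) = (c2/c1)*sin(theta1) = (1494/1493)*sin(31 deg) = 0.51538
theta2 = arcsin(0.51538) = 31.02

31.02 deg


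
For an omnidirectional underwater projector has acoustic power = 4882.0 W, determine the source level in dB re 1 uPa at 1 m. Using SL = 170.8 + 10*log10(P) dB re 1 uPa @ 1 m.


SL = 170.8 + 10*log10(4882.0) = 170.8 + 36.89 = 207.69

207.69 dB


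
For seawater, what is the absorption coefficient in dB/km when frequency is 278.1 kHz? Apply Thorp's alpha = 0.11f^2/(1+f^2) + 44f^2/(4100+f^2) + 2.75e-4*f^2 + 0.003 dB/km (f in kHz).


63.166 dB/km


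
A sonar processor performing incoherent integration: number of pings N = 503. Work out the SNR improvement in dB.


Gain = 5*log10(503) = 13.51

13.51 dB


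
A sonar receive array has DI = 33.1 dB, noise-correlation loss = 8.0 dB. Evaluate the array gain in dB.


AG = DI - L_corr = 33.1 - 8.0 = 25.1

25.1 dB


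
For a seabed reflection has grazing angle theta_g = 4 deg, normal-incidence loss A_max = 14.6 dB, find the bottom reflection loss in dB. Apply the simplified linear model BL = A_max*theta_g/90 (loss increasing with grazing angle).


BL = A_max * theta_g / 90 = 14.6 * 4 / 90 = 0.65

0.65 dB


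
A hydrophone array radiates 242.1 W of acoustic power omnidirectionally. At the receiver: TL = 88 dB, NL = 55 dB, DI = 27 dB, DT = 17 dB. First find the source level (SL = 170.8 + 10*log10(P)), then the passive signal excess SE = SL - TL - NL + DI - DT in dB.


Step 1: SL = 170.8 + 10*log10(242.1) = 194.64 dB
Step 2: SE = SL - TL - NL + DI - DT = 194.64 - 88 - 55 + 27 - 17 = 61.64

61.64 dB


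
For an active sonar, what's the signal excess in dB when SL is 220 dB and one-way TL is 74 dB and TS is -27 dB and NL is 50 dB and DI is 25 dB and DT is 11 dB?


SE = SL - 2*TL + TS - NL + DI - DT = 220 - 2*74 + (-27) - 50 + 25 - 11 = 9

9 dB


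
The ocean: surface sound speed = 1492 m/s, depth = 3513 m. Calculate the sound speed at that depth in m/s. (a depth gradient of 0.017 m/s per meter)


c = 1492 + 0.017 * 3513 = 1551.721

1551.721 m/s


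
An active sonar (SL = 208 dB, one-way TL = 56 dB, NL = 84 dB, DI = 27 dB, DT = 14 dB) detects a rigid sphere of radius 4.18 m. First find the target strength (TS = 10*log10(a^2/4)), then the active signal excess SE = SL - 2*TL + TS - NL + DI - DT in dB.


Step 1: TS = 10*log10(4.18^2/4) = 6.4 dB
Step 2: SE = SL - 2*TL + TS - NL + DI - DT = 208 - 2*56 + (6.4) - 84 + 27 - 14 = 31.4

31.4 dB


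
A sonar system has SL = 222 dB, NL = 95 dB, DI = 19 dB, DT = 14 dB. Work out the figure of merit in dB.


FOM = SL - NL + DI - DT = 222 - 95 + 19 - 14 = 132

132 dB


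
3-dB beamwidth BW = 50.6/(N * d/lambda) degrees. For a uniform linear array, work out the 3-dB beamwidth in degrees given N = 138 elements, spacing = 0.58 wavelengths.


0.63 deg


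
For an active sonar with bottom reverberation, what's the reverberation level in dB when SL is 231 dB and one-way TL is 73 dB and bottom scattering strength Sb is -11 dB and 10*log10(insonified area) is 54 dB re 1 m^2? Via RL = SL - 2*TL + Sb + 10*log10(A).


RL = SL - 2*TL + Sb + 10*log10(A) = 231 - 2*73 + (-11) + 54 = 128

128 dB


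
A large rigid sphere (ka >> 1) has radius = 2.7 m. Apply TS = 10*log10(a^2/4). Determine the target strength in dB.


TS = 10*log10(2.7^2 / 4) = 10*log10(1.8225) = 2.61

2.61 dB


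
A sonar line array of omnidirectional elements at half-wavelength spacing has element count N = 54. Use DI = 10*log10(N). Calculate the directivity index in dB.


17.32 dB


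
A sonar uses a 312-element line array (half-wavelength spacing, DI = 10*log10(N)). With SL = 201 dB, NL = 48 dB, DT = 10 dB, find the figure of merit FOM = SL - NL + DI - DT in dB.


Step 1: DI = 10*log10(312) = 24.94 dB
Step 2: FOM = SL - NL + DI - DT = 201 - 48 + 24.94 - 10 = 167.94

167.94 dB


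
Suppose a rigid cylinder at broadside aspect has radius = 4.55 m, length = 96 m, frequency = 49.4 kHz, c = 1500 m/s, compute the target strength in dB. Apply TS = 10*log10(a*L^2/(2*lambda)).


lambda = 1500/49400 = 0.03036 m
TS = 10*log10(4.55*96^2/(2*0.03036)) = 58.39

58.39 dB


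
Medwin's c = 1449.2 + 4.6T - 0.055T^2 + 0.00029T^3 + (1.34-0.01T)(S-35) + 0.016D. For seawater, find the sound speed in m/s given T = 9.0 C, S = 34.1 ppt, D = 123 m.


c = 1449.2 + 4.6*9.0 - 0.055*9.0^2 + 0.00029*9.0^3 + (1.34 - 0.01*9.0)*(34.1 - 35) + 0.016*123 = 1487.2

1487.2 m/s


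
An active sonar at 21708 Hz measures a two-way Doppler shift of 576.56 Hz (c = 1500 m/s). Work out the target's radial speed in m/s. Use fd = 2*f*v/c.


From fd = 2*f*v/c, v = c*fd/(2*f) = 1500 * 576.56 / (2*21708) = 19.92

19.92 m/s


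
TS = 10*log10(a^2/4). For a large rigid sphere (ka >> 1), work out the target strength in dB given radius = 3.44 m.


TS = 10*log10(3.44^2 / 4) = 10*log10(2.9584) = 4.71

4.71 dB


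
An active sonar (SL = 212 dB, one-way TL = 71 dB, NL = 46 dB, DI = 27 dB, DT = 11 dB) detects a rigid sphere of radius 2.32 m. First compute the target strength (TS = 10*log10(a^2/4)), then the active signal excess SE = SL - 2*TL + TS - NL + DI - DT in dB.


Step 1: TS = 10*log10(2.32^2/4) = 1.29 dB
Step 2: SE = SL - 2*TL + TS - NL + DI - DT = 212 - 2*71 + (1.29) - 46 + 27 - 11 = 41.29

41.29 dB


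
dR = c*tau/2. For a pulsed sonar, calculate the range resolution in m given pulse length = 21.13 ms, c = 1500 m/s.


dR = c*tau/2 = 1500 * 21.13e-3 / 2 = 15.8475

15.8475 m


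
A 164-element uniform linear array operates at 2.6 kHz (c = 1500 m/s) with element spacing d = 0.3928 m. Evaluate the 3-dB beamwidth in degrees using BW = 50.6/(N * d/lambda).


Step 1: lambda = 1500/2600 = 0.57692 m
Step 2: d/lambda = 0.3928/0.57692 = 0.6809
Step 3: BW = 50.6/(N * d/lambda) = 50.6/(164 * 0.6809) = 0.45

0.45 deg


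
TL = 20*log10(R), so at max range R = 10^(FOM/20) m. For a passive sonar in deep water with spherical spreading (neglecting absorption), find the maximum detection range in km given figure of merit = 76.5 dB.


At max range FOM = TL, so 20*log10(R) = 76.5
R = 10^(76.5/20) = 6683.44 m = 6.68 km

6.68 km


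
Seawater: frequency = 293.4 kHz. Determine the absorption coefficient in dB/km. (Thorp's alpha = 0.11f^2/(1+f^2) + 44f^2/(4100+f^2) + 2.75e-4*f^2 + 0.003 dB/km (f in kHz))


65.786 dB/km


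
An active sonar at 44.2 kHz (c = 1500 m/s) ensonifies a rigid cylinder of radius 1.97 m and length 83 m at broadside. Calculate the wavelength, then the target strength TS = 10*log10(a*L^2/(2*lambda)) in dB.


Step 1: lambda = c/f = 1500/44200 = 0.03394 m
Step 2: TS = 10*log10(a*L^2/(2*lambda)) = 10*log10(1.97*83^2/(2*0.03394)) = 53.01

53.01 dB


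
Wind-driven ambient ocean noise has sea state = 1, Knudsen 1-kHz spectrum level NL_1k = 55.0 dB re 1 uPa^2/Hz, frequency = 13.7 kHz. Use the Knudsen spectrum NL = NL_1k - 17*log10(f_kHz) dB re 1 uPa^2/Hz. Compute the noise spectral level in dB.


NL = NL_1k - 17*log10(f_kHz) = 55.0 - 17*log10(13.7) = 55.0 - (19.32) = 35.68

35.68 dB


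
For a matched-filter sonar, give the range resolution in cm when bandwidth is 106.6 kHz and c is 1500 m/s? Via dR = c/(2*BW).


dR = c/(2*BW) = 1500 / (2 * 106.6e3) = 0.007 m = 0.7 cm

0.7 cm


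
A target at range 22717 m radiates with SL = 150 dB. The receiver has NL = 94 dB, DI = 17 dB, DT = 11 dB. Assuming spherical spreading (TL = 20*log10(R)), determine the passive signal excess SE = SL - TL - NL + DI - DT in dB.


Step 1: TL = 20*log10(22717) = 87.13 dB
Step 2: SE = 150 - 87.13 - 94 + 17 - 11 = -25.13

-25.13 dB


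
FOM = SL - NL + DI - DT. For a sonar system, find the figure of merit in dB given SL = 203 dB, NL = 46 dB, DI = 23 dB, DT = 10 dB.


FOM = SL - NL + DI - DT = 203 - 46 + 23 - 10 = 170

170 dB


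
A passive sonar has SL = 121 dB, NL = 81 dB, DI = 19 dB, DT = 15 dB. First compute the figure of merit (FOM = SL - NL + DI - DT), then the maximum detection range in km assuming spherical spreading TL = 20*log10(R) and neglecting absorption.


Step 1: FOM = SL - NL + DI - DT = 121 - 81 + 19 - 15 = 44 dB
Step 2: at max range FOM = TL = 20*log10(R), so R = 10^(44/20) = 158.49 m = 0.16 km

0.16 km


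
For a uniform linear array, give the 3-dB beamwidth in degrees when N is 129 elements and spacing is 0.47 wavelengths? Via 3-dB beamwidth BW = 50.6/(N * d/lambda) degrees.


BW = 50.6 / (129 * 0.47) = 50.6 / 60.63 = 0.83

0.83 deg


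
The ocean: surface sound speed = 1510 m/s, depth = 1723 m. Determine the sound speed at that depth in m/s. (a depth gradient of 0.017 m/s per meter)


c = 1510 + 0.017 * 1723 = 1539.291

1539.291 m/s


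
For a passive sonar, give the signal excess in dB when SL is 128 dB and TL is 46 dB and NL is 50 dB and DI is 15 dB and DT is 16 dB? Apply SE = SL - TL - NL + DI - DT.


SE = SL - TL - NL + DI - DT = 128 - 46 - 50 + 15 - 16 = 31

31 dB


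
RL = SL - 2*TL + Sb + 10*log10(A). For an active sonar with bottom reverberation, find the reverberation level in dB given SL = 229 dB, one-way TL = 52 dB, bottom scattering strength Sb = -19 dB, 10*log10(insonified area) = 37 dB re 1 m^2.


RL = SL - 2*TL + Sb + 10*log10(A) = 229 - 2*52 + (-19) + 37 = 143

143 dB


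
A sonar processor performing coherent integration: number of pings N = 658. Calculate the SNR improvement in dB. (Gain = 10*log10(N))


28.18 dB


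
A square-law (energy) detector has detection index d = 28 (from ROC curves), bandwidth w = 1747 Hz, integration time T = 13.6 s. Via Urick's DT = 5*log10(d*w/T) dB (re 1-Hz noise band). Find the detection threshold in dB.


17.78 dB


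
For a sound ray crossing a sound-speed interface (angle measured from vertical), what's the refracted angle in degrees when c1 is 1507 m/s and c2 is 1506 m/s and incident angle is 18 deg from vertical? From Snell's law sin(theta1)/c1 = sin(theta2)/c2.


sin(theta2) = (c2/c1)*sin(theta1) = (1506/1507)*sin(18 deg) = 0.30881
theta2 = arcsin(0.30881) = 17.99

17.99 deg


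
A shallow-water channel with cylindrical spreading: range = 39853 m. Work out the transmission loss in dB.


TL = 10*log10(39853) = 46.0

46.0 dB


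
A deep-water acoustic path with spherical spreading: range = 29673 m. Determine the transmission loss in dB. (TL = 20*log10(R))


TL = 20*log10(29673) = 89.45

89.45 dB


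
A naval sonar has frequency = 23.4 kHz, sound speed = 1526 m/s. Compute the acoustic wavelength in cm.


lambda = c/f = 1526 / 23400 = 0.0652 m = 6.52 cm

6.52 cm


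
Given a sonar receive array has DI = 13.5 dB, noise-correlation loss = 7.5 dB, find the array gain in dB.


AG = DI - L_corr = 13.5 - 7.5 = 6.0

6.0 dB


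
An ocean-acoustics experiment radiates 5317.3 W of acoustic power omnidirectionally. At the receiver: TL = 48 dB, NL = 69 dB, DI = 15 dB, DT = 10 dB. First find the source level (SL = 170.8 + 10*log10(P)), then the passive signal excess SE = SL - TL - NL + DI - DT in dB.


Step 1: SL = 170.8 + 10*log10(5317.3) = 208.06 dB
Step 2: SE = SL - TL - NL + DI - DT = 208.06 - 48 - 69 + 15 - 10 = 96.06

96.06 dB


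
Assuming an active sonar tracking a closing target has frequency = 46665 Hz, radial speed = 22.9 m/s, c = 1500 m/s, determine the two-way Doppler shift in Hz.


fd = 2*f*v/c = 2 * 46665 * 22.9 / 1500 = 1424.84

1424.84 Hz


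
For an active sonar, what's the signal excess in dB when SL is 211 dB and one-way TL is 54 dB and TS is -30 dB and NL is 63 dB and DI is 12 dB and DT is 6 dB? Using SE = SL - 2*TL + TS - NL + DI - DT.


SE = SL - 2*TL + TS - NL + DI - DT = 211 - 2*54 + (-30) - 63 + 12 - 6 = 16

16 dB


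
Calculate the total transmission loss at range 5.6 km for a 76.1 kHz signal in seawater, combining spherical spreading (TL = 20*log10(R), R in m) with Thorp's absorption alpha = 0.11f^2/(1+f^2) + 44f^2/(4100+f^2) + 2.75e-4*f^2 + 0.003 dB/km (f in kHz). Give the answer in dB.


228.78 dB


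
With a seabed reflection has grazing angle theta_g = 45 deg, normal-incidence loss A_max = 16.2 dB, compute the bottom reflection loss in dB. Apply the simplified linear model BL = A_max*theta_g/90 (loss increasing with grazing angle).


8.1 dB


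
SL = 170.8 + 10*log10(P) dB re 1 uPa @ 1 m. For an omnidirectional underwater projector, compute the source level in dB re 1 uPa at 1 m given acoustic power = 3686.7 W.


SL = 170.8 + 10*log10(3686.7) = 170.8 + 35.67 = 206.47

206.47 dB


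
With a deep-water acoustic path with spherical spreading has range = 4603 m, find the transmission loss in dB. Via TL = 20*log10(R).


TL = 20*log10(4603) = 73.26

73.26 dB


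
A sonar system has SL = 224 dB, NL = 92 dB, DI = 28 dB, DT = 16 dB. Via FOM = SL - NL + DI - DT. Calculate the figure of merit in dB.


FOM = SL - NL + DI - DT = 224 - 92 + 28 - 16 = 144

144 dB


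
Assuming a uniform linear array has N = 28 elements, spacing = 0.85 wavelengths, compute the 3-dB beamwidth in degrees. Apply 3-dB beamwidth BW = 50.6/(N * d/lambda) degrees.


BW = 50.6 / (28 * 0.85) = 50.6 / 23.8 = 2.13

2.13 deg


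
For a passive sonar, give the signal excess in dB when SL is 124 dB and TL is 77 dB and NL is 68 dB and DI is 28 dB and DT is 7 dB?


0 dB


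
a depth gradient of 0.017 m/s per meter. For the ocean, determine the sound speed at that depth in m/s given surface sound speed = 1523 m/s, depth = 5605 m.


1618.285 m/s


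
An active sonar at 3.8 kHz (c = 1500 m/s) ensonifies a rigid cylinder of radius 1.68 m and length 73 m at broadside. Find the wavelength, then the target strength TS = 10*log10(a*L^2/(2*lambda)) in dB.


Step 1: lambda = c/f = 1500/3800 = 0.39474 m
Step 2: TS = 10*log10(a*L^2/(2*lambda)) = 10*log10(1.68*73^2/(2*0.39474)) = 40.55

40.55 dB


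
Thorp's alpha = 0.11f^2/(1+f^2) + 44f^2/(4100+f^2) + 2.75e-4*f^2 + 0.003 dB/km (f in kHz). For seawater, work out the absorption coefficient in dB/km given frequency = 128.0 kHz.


39.812 dB/km


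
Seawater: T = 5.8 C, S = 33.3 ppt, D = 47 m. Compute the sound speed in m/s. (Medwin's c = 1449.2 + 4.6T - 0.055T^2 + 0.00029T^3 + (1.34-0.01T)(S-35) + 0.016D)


c = 1449.2 + 4.6*5.8 - 0.055*5.8^2 + 0.00029*5.8^3 + (1.34 - 0.01*5.8)*(33.3 - 35) + 0.016*47 = 1472.66

1472.66 m/s


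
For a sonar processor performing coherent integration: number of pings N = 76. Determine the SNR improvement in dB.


18.81 dB


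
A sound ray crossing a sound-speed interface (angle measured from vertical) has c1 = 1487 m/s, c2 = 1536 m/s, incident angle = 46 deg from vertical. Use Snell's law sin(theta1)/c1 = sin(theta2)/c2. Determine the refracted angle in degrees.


sin(theta2) = (c2/c1)*sin(theta1) = (1536/1487)*sin(46 deg) = 0.74304
theta2 = arcsin(0.74304) = 47.99

47.99 deg


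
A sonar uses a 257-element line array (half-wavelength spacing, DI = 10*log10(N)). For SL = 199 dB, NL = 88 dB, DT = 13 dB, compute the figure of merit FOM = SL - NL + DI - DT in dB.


122.1 dB


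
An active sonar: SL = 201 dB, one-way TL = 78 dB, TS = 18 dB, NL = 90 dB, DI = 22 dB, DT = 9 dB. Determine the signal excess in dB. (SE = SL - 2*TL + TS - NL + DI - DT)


SE = SL - 2*TL + TS - NL + DI - DT = 201 - 2*78 + (18) - 90 + 22 - 9 = -14

-14 dB


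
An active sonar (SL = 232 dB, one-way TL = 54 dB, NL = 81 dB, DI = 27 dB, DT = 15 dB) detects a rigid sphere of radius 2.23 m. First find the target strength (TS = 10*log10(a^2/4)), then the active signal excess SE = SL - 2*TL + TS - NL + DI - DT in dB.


Step 1: TS = 10*log10(2.23^2/4) = 0.95 dB
Step 2: SE = SL - 2*TL + TS - NL + DI - DT = 232 - 2*54 + (0.95) - 81 + 27 - 15 = 55.95

55.95 dB


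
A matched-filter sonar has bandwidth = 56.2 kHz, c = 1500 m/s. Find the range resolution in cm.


dR = c/(2*BW) = 1500 / (2 * 56.2e3) = 0.0133 m = 1.33 cm

1.33 cm


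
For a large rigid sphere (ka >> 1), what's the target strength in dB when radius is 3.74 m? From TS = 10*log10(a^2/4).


TS = 10*log10(3.74^2 / 4) = 10*log10(3.4969) = 5.44

5.44 dB


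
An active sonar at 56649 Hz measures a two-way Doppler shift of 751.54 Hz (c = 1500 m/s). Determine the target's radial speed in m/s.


From fd = 2*f*v/c, v = c*fd/(2*f) = 1500 * 751.54 / (2*56649) = 9.95

9.95 m/s


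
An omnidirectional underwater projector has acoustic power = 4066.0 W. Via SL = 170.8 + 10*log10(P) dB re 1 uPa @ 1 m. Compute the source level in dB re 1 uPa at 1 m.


206.89 dB


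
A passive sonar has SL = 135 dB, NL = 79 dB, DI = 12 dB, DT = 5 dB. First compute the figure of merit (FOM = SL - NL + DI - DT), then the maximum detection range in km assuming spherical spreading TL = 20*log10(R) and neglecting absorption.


Step 1: FOM = SL - NL + DI - DT = 135 - 79 + 12 - 5 = 63 dB
Step 2: at max range FOM = TL = 20*log10(R), so R = 10^(63/20) = 1412.54 m = 1.41 km

1.41 km


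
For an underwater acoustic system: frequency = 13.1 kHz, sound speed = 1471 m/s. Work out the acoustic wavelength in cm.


lambda = c/f = 1471 / 13100 = 0.1123 m = 11.23 cm

11.23 cm


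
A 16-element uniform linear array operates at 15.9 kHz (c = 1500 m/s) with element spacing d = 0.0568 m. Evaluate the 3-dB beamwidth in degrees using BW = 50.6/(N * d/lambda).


5.25 deg


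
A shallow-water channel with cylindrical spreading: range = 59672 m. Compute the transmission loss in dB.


TL = 10*log10(59672) = 47.76

47.76 dB


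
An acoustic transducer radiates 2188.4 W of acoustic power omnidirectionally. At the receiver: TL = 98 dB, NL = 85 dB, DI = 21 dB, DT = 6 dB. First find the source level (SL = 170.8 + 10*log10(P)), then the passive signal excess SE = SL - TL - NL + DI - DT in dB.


Step 1: SL = 170.8 + 10*log10(2188.4) = 204.2 dB
Step 2: SE = SL - TL - NL + DI - DT = 204.2 - 98 - 85 + 21 - 6 = 36.2

36.2 dB


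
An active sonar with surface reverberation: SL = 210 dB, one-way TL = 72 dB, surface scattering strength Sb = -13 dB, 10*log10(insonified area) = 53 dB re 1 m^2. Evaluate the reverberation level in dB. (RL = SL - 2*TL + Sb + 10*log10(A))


RL = SL - 2*TL + Sb + 10*log10(A) = 210 - 2*72 + (-13) + 53 = 106

106 dB


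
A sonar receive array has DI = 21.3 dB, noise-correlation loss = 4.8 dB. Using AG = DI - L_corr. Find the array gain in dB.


AG = DI - L_corr = 21.3 - 4.8 = 16.5

16.5 dB


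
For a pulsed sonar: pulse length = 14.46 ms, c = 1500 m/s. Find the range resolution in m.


10.845 m


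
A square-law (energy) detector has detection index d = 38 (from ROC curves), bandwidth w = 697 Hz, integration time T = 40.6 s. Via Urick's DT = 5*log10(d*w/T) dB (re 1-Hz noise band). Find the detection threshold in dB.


14.07 dB


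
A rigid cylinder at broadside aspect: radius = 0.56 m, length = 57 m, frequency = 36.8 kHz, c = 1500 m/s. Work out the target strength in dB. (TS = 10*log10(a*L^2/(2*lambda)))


43.49 dB


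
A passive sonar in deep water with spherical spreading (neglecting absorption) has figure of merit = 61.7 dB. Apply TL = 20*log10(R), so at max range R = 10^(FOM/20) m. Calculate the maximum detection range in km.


At max range FOM = TL, so 20*log10(R) = 61.7
R = 10^(61.7/20) = 1216.19 m = 1.22 km

1.22 km


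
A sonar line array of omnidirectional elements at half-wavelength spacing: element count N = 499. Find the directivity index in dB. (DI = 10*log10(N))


DI = 10*log10(499) = 26.98

26.98 dB


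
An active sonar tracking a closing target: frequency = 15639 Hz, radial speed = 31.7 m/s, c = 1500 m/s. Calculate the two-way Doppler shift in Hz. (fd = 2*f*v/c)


661.01 Hz


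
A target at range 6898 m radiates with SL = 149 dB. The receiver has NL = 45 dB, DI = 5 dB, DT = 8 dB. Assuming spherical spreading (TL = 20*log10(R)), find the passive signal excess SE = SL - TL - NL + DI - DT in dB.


24.23 dB


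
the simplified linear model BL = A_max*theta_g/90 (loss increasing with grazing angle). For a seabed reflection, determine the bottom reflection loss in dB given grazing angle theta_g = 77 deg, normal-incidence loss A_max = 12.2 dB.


10.44 dB


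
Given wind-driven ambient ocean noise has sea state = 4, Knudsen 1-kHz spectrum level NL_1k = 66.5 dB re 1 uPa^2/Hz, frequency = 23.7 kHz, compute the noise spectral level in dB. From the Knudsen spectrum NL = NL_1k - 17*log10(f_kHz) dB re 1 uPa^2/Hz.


NL = NL_1k - 17*log10(f_kHz) = 66.5 - 17*log10(23.7) = 66.5 - (23.37) = 43.13

43.13 dB


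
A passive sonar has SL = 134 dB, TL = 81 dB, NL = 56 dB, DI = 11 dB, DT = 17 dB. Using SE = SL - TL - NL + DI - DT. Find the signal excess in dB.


SE = SL - TL - NL + DI - DT = 134 - 81 - 56 + 11 - 17 = -9

-9 dB


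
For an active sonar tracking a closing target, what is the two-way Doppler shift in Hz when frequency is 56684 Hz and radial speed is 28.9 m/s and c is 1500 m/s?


fd = 2*f*v/c = 2 * 56684 * 28.9 / 1500 = 2184.22

2184.22 Hz


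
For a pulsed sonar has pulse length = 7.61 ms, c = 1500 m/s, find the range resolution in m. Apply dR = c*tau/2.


dR = c*tau/2 = 1500 * 7.61e-3 / 2 = 5.7075

5.7075 m


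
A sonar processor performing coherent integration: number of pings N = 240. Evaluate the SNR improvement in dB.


Gain = 10*log10(240) = 23.8

23.8 dB


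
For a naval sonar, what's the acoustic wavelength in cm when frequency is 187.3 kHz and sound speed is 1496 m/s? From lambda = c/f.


lambda = c/f = 1496 / 187300 = 0.008 m = 0.8 cm

0.8 cm


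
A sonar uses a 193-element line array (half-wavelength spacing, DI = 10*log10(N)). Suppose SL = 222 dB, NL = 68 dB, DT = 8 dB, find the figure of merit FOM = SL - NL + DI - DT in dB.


Step 1: DI = 10*log10(193) = 22.86 dB
Step 2: FOM = SL - NL + DI - DT = 222 - 68 + 22.86 - 8 = 168.86

168.86 dB


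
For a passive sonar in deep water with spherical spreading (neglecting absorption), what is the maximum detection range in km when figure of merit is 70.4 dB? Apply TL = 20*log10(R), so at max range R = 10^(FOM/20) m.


3.31 km


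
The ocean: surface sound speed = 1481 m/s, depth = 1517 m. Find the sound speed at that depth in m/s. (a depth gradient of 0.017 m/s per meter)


c = 1481 + 0.017 * 1517 = 1506.789

1506.789 m/s


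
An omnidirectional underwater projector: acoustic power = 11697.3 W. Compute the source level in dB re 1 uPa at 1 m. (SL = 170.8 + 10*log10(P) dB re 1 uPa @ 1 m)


SL = 170.8 + 10*log10(11697.3) = 170.8 + 40.68 = 211.48

211.48 dB


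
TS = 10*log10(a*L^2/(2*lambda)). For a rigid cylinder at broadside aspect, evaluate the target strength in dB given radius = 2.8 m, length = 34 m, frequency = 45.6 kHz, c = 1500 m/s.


lambda = 1500/45600 = 0.03289 m
TS = 10*log10(2.8*34^2/(2*0.03289)) = 46.92

46.92 dB


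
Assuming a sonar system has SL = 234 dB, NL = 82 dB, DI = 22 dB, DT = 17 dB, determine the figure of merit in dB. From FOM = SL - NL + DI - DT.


FOM = SL - NL + DI - DT = 234 - 82 + 22 - 17 = 157

157 dB


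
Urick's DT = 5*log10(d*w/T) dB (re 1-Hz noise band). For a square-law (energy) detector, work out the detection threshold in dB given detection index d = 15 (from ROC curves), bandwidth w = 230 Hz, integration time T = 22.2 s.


DT = 5*log10(d*w/T) = 5*log10(15 * 230 / 22.2) = 5*log10(155.41) = 10.96

10.96 dB


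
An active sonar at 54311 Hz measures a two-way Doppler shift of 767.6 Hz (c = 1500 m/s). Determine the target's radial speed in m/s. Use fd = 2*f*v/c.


From fd = 2*f*v/c, v = c*fd/(2*f) = 1500 * 767.6 / (2*54311) = 10.6

10.6 m/s


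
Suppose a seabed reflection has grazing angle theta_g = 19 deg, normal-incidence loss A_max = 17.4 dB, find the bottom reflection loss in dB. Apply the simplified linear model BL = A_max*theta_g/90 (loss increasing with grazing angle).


BL = A_max * theta_g / 90 = 17.4 * 19 / 90 = 3.67

3.67 dB


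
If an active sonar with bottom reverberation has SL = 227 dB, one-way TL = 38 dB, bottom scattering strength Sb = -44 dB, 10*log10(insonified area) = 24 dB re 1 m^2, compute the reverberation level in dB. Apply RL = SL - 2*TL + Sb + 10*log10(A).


131 dB


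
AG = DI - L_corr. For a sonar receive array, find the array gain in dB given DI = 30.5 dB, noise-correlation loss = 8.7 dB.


AG = DI - L_corr = 30.5 - 8.7 = 21.8

21.8 dB


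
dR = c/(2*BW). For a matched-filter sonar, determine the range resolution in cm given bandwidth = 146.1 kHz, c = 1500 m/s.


dR = c/(2*BW) = 1500 / (2 * 146.1e3) = 0.0051 m = 0.51 cm

0.51 cm


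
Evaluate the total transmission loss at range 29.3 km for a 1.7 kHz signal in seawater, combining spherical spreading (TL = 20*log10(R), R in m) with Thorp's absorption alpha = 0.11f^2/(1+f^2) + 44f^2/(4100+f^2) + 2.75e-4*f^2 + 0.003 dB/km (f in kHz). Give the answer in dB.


Step 1 (Thorp): alpha = 0.11*2.89/(1+2.89) + 44*2.89/(4100+2.89) + 2.75e-4*2.89 + 0.003 = 0.1165 dB/km
Step 2: TL_spread = 20*log10(29300) = 89.34 dB
Step 3: TL_abs = alpha*R = 0.1165 * 29.3 = 3.41 dB
Step 4: TL_total = 89.34 + 3.41 = 92.75

92.75 dB


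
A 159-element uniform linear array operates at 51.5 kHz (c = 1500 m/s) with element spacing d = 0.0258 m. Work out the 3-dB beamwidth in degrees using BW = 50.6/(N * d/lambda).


0.36 deg


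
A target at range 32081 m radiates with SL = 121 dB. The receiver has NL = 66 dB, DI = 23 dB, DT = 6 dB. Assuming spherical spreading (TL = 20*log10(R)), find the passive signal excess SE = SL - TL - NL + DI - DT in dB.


Step 1: TL = 20*log10(32081) = 90.12 dB
Step 2: SE = 121 - 90.12 - 66 + 23 - 6 = -18.12

-18.12 dB


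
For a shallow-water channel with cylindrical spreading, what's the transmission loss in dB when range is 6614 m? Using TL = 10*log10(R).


TL = 10*log10(6614) = 38.2

38.2 dB


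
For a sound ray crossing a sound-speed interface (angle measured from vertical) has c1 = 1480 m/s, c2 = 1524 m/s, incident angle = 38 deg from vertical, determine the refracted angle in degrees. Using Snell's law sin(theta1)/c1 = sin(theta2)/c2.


sin(theta2) = (c2/c1)*sin(theta1) = (1524/1480)*sin(38 deg) = 0.63396
theta2 = arcsin(0.63396) = 39.34

39.34 deg


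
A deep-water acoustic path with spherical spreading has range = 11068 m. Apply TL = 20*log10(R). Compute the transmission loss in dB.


TL = 20*log10(11068) = 80.88

80.88 dB


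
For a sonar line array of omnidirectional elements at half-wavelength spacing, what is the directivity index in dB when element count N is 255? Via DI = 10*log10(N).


DI = 10*log10(255) = 24.07

24.07 dB


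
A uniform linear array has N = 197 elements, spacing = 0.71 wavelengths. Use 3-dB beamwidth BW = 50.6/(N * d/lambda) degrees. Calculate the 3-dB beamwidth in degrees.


BW = 50.6 / (197 * 0.71) = 50.6 / 139.87 = 0.36

0.36 deg


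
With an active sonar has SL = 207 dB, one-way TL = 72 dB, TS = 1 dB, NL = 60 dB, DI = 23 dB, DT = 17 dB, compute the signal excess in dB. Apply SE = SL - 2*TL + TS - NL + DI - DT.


SE = SL - 2*TL + TS - NL + DI - DT = 207 - 2*72 + (1) - 60 + 23 - 17 = 10

10 dB


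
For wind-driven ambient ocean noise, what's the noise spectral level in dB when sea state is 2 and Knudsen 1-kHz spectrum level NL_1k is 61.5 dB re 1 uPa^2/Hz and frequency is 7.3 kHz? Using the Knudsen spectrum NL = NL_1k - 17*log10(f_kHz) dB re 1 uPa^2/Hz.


46.82 dB


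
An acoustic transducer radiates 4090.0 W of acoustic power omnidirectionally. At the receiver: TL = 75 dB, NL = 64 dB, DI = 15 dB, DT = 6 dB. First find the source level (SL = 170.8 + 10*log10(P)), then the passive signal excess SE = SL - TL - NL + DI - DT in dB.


Step 1: SL = 170.8 + 10*log10(4090.0) = 206.92 dB
Step 2: SE = SL - TL - NL + DI - DT = 206.92 - 75 - 64 + 15 - 6 = 76.92

76.92 dB


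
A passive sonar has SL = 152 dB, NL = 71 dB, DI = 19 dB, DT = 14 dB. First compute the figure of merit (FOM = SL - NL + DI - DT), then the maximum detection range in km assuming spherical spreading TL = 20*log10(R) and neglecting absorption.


Step 1: FOM = SL - NL + DI - DT = 152 - 71 + 19 - 14 = 86 dB
Step 2: at max range FOM = TL = 20*log10(R), so R = 10^(86/20) = 19952.62 m = 19.95 km

19.95 km


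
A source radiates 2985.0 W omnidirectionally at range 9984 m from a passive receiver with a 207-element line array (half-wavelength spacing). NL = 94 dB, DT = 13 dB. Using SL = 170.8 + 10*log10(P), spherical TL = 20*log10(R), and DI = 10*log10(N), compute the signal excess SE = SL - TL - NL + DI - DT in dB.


Step 1: SL = 170.8 + 10*log10(2985.0) = 205.55 dB
Step 2: TL = 20*log10(9984) = 79.99 dB
Step 3: DI = 10*log10(207) = 23.16 dB
Step 4: SE = SL - TL - NL + DI - DT = 205.55 - 79.99 - 94 + 23.16 - 13 = 41.72

41.72 dB


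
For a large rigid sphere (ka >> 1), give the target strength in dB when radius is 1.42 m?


TS = 10*log10(1.42^2 / 4) = 10*log10(0.5041) = -2.97

-2.97 dB


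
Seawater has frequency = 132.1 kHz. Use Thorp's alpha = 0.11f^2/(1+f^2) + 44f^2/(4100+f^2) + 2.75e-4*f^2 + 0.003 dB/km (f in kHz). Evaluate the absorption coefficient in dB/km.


f^2 = 17450.41
alpha = 0.11*17450.41/(1+17450.41) + 44*17450.41/(4100+17450.41) + 2.75e-4*17450.41 + 0.003 = 40.541

40.541 dB/km


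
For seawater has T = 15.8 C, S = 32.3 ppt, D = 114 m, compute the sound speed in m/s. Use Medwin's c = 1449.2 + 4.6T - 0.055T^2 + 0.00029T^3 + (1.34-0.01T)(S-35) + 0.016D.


c = 1449.2 + 4.6*15.8 - 0.055*15.8^2 + 0.00029*15.8^3 + (1.34 - 0.01*15.8)*(32.3 - 35) + 0.016*114 = 1507.93

1507.93 m/s


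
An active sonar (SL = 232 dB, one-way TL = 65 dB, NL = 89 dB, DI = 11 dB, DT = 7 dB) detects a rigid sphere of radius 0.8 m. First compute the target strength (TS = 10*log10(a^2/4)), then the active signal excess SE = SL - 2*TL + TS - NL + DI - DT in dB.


Step 1: TS = 10*log10(0.8^2/4) = -7.96 dB
Step 2: SE = SL - 2*TL + TS - NL + DI - DT = 232 - 2*65 + (-7.96) - 89 + 11 - 7 = 9.04

9.04 dB


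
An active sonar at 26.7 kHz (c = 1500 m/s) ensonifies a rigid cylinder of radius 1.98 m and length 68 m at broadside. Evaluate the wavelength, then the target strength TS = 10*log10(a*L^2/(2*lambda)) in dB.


Step 1: lambda = c/f = 1500/26700 = 0.05618 m
Step 2: TS = 10*log10(a*L^2/(2*lambda)) = 10*log10(1.98*68^2/(2*0.05618)) = 49.11

49.11 dB


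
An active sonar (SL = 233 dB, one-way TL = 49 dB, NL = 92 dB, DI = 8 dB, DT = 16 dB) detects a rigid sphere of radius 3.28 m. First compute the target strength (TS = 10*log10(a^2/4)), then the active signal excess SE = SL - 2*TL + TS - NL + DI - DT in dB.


Step 1: TS = 10*log10(3.28^2/4) = 4.3 dB
Step 2: SE = SL - 2*TL + TS - NL + DI - DT = 233 - 2*49 + (4.3) - 92 + 8 - 16 = 39.3

39.3 dB


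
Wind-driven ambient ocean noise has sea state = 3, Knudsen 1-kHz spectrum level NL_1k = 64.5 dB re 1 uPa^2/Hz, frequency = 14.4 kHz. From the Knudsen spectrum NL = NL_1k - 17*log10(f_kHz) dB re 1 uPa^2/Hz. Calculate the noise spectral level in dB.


NL = NL_1k - 17*log10(f_kHz) = 64.5 - 17*log10(14.4) = 64.5 - (19.69) = 44.81

44.81 dB


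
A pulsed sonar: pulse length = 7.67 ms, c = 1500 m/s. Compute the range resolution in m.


dR = c*tau/2 = 1500 * 7.67e-3 / 2 = 5.7525

5.7525 m


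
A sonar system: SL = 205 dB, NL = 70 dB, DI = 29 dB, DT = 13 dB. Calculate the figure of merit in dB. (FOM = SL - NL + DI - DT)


151 dB


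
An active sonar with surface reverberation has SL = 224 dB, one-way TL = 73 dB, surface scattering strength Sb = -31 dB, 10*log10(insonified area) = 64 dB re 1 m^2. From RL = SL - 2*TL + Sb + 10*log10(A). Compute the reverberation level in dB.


RL = SL - 2*TL + Sb + 10*log10(A) = 224 - 2*73 + (-31) + 64 = 111

111 dB
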